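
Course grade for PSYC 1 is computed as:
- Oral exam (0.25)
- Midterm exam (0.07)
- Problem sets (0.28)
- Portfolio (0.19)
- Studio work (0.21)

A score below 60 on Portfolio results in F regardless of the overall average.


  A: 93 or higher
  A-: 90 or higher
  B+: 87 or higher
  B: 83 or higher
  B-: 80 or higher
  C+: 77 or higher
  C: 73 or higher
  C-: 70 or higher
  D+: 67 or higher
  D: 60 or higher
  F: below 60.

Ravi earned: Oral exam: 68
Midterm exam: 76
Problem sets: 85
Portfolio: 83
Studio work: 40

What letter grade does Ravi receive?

C-

Portfolio score 83 ≥ 60: minimum met.
Weighted total:
  Oral exam 68 × 0.25 = 17
  Midterm exam 76 × 0.07 = 5.32
  Problem sets 85 × 0.28 = 23.8
  Portfolio 83 × 0.19 = 15.77
  Studio work 40 × 0.21 = 8.4
Sum = 70.29
70.29 is ≥ 70 and < 73 → C-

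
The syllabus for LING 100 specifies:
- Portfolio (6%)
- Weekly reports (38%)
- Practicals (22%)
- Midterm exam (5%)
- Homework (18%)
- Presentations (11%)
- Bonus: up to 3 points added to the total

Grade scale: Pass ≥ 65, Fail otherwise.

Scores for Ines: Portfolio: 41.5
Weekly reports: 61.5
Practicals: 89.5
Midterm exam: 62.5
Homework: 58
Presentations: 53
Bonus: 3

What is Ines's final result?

Weighted total:
  Portfolio 41.5 × 0.06 = 2.49
  Weekly reports 61.5 × 0.38 = 23.37
  Practicals 89.5 × 0.22 = 19.69
  Midterm exam 62.5 × 0.05 = 3.125
  Homework 58 × 0.18 = 10.44
  Presentations 53 × 0.11 = 5.83
Sum = 64.945
Bonus: 64.945 + 3 = 67.945
67.945 ≥ 65 → Pass

Pass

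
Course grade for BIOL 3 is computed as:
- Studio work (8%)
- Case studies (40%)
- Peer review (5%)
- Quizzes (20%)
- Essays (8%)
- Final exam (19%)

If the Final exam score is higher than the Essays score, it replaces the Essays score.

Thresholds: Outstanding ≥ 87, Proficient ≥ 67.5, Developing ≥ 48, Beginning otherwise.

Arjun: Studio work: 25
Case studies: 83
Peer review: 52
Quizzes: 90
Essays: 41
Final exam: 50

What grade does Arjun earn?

Proficient

Final exam (50) > Essays (41), so Essays counts as 50.
Weighted total:
  Studio work 25 × 0.08 = 2
  Case studies 83 × 0.4 = 33.2
  Peer review 52 × 0.05 = 2.6
  Quizzes 90 × 0.2 = 18
  Essays 50 × 0.08 = 4
  Final exam 50 × 0.19 = 9.5
Sum = 69.3
69.3 is ≥ 67.5 and < 87 → Proficient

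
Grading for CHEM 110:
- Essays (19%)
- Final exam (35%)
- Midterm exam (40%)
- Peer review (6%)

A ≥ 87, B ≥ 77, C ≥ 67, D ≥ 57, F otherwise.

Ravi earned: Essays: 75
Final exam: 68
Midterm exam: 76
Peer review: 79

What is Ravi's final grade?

C

Weighted total:
  Essays 75 × 0.19 = 14.25
  Final exam 68 × 0.35 = 23.8
  Midterm exam 76 × 0.4 = 30.4
  Peer review 79 × 0.06 = 4.74
Sum = 73.19
73.19 is ≥ 67 and < 77 → C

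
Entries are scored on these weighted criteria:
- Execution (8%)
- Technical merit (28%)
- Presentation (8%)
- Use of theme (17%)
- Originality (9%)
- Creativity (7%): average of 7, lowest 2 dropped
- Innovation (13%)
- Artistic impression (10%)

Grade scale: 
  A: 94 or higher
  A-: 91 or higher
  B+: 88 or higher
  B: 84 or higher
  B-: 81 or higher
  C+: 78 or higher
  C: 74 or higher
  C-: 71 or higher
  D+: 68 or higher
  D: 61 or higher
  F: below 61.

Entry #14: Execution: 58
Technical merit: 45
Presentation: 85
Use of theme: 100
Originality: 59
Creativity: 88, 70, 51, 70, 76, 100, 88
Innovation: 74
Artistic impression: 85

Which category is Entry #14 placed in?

Creativity: drop 51, 70 → average of remaining 5 = 422/5 = 84.4
Weighted total:
  Execution 58 × 0.08 = 4.64
  Technical merit 45 × 0.28 = 12.6
  Presentation 85 × 0.08 = 6.8
  Use of theme 100 × 0.17 = 17
  Originality 59 × 0.09 = 5.31
  Creativity 84.4 × 0.07 = 5.908
  Innovation 74 × 0.13 = 9.62
  Artistic impression 85 × 0.1 = 8.5
Sum = 70.378
70.378 is ≥ 68 and < 71 → D+

D+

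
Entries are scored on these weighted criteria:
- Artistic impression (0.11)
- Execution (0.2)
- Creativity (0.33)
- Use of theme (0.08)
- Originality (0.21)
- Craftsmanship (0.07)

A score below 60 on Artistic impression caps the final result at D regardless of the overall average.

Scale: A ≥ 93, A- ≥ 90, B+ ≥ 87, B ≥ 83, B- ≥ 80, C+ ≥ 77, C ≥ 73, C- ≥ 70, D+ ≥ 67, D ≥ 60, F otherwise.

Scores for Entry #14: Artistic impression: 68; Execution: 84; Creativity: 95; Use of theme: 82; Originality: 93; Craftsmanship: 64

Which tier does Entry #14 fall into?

Artistic impression score 68 ≥ 60: minimum met.
Weighted total:
  Artistic impression 68 × 0.11 = 7.48
  Execution 84 × 0.2 = 16.8
  Creativity 95 × 0.33 = 31.35
  Use of theme 82 × 0.08 = 6.56
  Originality 93 × 0.21 = 19.53
  Craftsmanship 64 × 0.07 = 4.48
Sum = 86.2
86.2 is ≥ 83 and < 87 → B

B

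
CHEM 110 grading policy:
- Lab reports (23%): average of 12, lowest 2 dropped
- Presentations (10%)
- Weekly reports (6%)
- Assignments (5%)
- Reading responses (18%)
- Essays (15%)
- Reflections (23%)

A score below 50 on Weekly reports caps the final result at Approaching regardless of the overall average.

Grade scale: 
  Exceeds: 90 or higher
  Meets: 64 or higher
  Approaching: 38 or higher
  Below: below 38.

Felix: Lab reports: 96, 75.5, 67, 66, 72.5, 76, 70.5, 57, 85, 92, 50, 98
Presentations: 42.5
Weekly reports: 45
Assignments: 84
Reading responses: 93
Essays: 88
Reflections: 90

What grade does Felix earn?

Approaching

Lab reports: drop 50, 57 → average of remaining 10 = 798.5/10 = 79.85
Weekly reports score 45 < 50: minimum not met.
Weighted total:
  Lab reports 79.85 × 0.23 = 18.3655
  Presentations 42.5 × 0.1 = 4.25
  Weekly reports 45 × 0.06 = 2.7
  Assignments 84 × 0.05 = 4.2
  Reading responses 93 × 0.18 = 16.74
  Essays 88 × 0.15 = 13.2
  Reflections 90 × 0.23 = 20.7
Sum = 80.1555
80.1555 would be Meets; cap at Approaching applies → Approaching.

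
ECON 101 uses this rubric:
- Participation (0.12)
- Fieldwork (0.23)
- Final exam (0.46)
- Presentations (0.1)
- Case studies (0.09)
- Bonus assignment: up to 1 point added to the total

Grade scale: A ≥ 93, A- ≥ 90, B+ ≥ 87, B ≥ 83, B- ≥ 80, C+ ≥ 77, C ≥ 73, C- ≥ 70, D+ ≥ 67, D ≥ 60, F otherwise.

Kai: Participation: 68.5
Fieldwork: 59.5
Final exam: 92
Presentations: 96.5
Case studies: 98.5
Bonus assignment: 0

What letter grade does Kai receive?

Weighted total:
  Participation 68.5 × 0.12 = 8.22
  Fieldwork 59.5 × 0.23 = 13.685
  Final exam 92 × 0.46 = 42.32
  Presentations 96.5 × 0.1 = 9.65
  Case studies 98.5 × 0.09 = 8.865
Sum = 82.74
Bonus assignment: 82.74 + 0 = 82.74
82.74 is ≥ 80 and < 83 → B-

B-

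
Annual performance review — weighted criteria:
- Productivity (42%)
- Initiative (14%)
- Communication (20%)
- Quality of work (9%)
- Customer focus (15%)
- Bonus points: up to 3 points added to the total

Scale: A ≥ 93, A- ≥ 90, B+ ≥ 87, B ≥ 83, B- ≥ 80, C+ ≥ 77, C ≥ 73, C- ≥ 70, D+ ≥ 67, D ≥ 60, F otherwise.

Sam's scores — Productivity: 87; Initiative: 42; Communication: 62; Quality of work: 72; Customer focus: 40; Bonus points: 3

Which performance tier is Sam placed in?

C-

Weighted total:
  Productivity 87 × 0.42 = 36.54
  Initiative 42 × 0.14 = 5.88
  Communication 62 × 0.2 = 12.4
  Quality of work 72 × 0.09 = 6.48
  Customer focus 40 × 0.15 = 6
Sum = 67.3
Bonus points: 67.3 + 3 = 70.3
70.3 is ≥ 70 and < 73 → C-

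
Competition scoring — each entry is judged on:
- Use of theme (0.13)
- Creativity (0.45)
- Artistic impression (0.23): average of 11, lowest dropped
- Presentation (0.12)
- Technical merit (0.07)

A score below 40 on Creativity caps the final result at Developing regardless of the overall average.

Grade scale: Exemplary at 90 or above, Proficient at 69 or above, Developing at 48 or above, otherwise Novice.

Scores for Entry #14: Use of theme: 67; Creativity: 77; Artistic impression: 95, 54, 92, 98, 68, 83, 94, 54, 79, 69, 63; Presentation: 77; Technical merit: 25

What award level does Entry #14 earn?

Artistic impression: drop 54 → average of remaining 10 = 795/10 = 79.5
Creativity score 77 ≥ 40: minimum met.
Weighted total:
  Use of theme 67 × 0.13 = 8.71
  Creativity 77 × 0.45 = 34.65
  Artistic impression 79.5 × 0.23 = 18.285
  Presentation 77 × 0.12 = 9.24
  Technical merit 25 × 0.07 = 1.75
Sum = 72.635
72.635 is ≥ 69 and < 90 → Proficient

Proficient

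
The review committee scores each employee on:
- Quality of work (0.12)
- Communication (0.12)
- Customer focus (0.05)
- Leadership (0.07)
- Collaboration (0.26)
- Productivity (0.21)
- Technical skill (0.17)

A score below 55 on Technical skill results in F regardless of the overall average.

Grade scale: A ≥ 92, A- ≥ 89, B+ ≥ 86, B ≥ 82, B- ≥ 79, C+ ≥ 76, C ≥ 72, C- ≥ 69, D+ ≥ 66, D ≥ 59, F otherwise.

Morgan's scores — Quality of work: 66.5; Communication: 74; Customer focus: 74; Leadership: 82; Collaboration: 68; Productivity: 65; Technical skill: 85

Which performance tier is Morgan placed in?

C

Technical skill score 85 ≥ 55: minimum met.
Weighted total:
  Quality of work 66.5 × 0.12 = 7.98
  Communication 74 × 0.12 = 8.88
  Customer focus 74 × 0.05 = 3.7
  Leadership 82 × 0.07 = 5.74
  Collaboration 68 × 0.26 = 17.68
  Productivity 65 × 0.21 = 13.65
  Technical skill 85 × 0.17 = 14.45
Sum = 72.08
72.08 is ≥ 72 and < 76 → C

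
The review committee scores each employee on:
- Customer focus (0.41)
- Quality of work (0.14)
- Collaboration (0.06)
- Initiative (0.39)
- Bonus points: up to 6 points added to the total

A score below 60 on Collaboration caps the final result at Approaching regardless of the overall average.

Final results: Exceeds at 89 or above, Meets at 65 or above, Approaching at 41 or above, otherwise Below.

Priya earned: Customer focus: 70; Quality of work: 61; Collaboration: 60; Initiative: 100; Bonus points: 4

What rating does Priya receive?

Meets

Collaboration score 60 ≥ 60: minimum met.
Weighted total:
  Customer focus 70 × 0.41 = 28.7
  Quality of work 61 × 0.14 = 8.54
  Collaboration 60 × 0.06 = 3.6
  Initiative 100 × 0.39 = 39
Sum = 79.84
Bonus points: 79.84 + 4 = 83.84
83.84 is ≥ 65 and < 89 → Meets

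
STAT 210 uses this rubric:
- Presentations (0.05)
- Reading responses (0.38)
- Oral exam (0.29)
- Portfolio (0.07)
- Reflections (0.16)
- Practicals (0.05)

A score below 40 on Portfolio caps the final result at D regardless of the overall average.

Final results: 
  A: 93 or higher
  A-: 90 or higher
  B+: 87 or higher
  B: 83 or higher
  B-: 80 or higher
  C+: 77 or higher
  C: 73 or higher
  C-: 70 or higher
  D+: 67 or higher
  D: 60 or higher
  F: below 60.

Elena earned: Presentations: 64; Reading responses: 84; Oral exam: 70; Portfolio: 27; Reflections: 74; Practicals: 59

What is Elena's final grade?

D

Portfolio score 27 < 40: minimum not met.
Weighted total:
  Presentations 64 × 0.05 = 3.2
  Reading responses 84 × 0.38 = 31.92
  Oral exam 70 × 0.29 = 20.3
  Portfolio 27 × 0.07 = 1.89
  Reflections 74 × 0.16 = 11.84
  Practicals 59 × 0.05 = 2.95
Sum = 72.1
72.1 would be C-; cap at D applies → D.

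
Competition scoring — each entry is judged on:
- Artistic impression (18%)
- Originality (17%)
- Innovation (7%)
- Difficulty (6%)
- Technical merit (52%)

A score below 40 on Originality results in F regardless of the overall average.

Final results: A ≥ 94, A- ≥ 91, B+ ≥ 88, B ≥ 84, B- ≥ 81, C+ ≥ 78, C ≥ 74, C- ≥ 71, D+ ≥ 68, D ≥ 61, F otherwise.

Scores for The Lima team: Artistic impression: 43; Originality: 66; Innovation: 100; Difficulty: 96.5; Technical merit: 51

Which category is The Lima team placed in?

F

Originality score 66 ≥ 40: minimum met.
Weighted total:
  Artistic impression 43 × 0.18 = 7.74
  Originality 66 × 0.17 = 11.22
  Innovation 100 × 0.07 = 7
  Difficulty 96.5 × 0.06 = 5.79
  Technical merit 51 × 0.52 = 26.52
Sum = 58.27
58.27 < 61 → F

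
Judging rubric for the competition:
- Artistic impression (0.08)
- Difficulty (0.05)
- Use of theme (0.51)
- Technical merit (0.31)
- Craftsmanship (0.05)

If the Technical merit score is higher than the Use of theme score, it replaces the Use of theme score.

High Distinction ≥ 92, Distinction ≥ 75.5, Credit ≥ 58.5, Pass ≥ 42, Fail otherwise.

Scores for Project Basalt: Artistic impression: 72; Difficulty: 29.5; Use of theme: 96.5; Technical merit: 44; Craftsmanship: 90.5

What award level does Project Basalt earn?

Credit

Technical merit (44) ≤ Use of theme (96.5), so Use of theme stays at 96.5.
Weighted total:
  Artistic impression 72 × 0.08 = 5.76
  Difficulty 29.5 × 0.05 = 1.475
  Use of theme 96.5 × 0.51 = 49.215
  Technical merit 44 × 0.31 = 13.64
  Craftsmanship 90.5 × 0.05 = 4.525
Sum = 74.615
74.615 is ≥ 58.5 and < 75.5 → Credit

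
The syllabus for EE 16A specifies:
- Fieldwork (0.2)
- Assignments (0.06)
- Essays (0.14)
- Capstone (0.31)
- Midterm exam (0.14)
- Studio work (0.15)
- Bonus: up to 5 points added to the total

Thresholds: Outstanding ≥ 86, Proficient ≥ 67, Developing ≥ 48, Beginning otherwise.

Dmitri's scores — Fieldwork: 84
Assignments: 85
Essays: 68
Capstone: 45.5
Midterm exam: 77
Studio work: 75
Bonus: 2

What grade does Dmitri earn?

Weighted total:
  Fieldwork 84 × 0.2 = 16.8
  Assignments 85 × 0.06 = 5.1
  Essays 68 × 0.14 = 9.52
  Capstone 45.5 × 0.31 = 14.105
  Midterm exam 77 × 0.14 = 10.78
  Studio work 75 × 0.15 = 11.25
Sum = 67.555
Bonus: 67.555 + 2 = 69.555
69.555 is ≥ 67 and < 86 → Proficient

Proficient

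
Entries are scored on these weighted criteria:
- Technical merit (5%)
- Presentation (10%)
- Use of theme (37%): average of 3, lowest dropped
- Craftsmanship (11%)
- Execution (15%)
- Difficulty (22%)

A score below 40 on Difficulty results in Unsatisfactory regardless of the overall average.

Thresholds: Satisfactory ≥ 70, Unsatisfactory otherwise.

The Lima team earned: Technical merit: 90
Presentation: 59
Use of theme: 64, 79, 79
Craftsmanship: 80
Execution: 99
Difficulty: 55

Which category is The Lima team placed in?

Use of theme: drop 64 → average of remaining 2 = 158/2 = 79
Difficulty score 55 ≥ 40: minimum met.
Weighted total:
  Technical merit 90 × 0.05 = 4.5
  Presentation 59 × 0.1 = 5.9
  Use of theme 79 × 0.37 = 29.23
  Craftsmanship 80 × 0.11 = 8.8
  Execution 99 × 0.15 = 14.85
  Difficulty 55 × 0.22 = 12.1
Sum = 75.38
75.38 ≥ 70 → Satisfactory

Satisfactory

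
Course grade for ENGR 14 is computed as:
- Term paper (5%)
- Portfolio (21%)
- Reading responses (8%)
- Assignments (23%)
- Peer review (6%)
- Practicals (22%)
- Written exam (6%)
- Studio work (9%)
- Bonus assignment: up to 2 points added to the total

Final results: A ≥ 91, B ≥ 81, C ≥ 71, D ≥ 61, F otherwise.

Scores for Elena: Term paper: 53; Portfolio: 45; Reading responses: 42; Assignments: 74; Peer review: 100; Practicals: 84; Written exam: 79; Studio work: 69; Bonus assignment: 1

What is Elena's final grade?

Weighted total:
  Term paper 53 × 0.05 = 2.65
  Portfolio 45 × 0.21 = 9.45
  Reading responses 42 × 0.08 = 3.36
  Assignments 74 × 0.23 = 17.02
  Peer review 100 × 0.06 = 6
  Practicals 84 × 0.22 = 18.48
  Written exam 79 × 0.06 = 4.74
  Studio work 69 × 0.09 = 6.21
Sum = 67.91
Bonus assignment: 67.91 + 1 = 68.91
68.91 is ≥ 61 and < 71 → D

D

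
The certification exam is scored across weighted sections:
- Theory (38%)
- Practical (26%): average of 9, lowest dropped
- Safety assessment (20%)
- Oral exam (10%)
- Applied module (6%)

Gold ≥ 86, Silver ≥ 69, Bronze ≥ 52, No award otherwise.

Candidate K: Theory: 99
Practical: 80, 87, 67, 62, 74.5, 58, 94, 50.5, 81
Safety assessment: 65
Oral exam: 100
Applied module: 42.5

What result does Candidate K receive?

Practical: drop 50.5 → average of remaining 8 = 603.5/8 = 75.4375
Weighted total:
  Theory 99 × 0.38 = 37.62
  Practical 75.4375 × 0.26 = 19.61375
  Safety assessment 65 × 0.2 = 13
  Oral exam 100 × 0.1 = 10
  Applied module 42.5 × 0.06 = 2.55
Sum = 82.78375
82.78375 is ≥ 69 and < 86 → Silver

Silver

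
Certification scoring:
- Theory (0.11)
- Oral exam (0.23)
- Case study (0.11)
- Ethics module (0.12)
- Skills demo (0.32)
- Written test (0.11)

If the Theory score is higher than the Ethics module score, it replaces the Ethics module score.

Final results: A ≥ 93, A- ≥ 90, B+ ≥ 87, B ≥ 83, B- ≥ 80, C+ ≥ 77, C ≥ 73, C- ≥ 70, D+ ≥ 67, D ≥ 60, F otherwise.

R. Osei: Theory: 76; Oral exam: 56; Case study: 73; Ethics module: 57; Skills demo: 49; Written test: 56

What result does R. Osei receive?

D

Theory (76) > Ethics module (57), so Ethics module counts as 76.
Weighted total:
  Theory 76 × 0.11 = 8.36
  Oral exam 56 × 0.23 = 12.88
  Case study 73 × 0.11 = 8.03
  Ethics module 76 × 0.12 = 9.12
  Skills demo 49 × 0.32 = 15.68
  Written test 56 × 0.11 = 6.16
Sum = 60.23
60.23 is ≥ 60 and < 67 → D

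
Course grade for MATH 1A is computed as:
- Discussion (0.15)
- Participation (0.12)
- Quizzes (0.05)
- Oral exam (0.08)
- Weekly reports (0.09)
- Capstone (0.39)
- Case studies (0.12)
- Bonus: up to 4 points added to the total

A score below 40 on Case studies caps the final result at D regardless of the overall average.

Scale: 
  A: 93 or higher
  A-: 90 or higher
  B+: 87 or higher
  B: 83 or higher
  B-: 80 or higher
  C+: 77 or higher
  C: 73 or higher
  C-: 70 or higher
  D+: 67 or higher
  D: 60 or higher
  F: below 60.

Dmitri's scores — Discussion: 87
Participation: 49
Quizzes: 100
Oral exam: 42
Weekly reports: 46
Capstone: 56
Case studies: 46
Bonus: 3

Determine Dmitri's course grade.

Case studies score 46 ≥ 40: minimum met.
Weighted total:
  Discussion 87 × 0.15 = 13.05
  Participation 49 × 0.12 = 5.88
  Quizzes 100 × 0.05 = 5
  Oral exam 42 × 0.08 = 3.36
  Weekly reports 46 × 0.09 = 4.14
  Capstone 56 × 0.39 = 21.84
  Case studies 46 × 0.12 = 5.52
Sum = 58.79
Bonus: 58.79 + 3 = 61.79
61.79 is ≥ 60 and < 67 → D

D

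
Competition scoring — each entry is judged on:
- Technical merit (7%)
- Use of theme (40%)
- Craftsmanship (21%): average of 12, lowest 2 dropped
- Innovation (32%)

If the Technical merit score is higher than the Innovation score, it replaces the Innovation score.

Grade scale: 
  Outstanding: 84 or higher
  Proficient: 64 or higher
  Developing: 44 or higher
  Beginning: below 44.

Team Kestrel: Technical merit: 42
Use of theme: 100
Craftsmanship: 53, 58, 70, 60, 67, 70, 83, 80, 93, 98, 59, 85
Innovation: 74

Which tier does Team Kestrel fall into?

Craftsmanship: drop 53, 58 → average of remaining 10 = 765/10 = 76.5
Technical merit (42) ≤ Innovation (74), so Innovation stays at 74.
Weighted total:
  Technical merit 42 × 0.07 = 2.94
  Use of theme 100 × 0.4 = 40
  Craftsmanship 76.5 × 0.21 = 16.065
  Innovation 74 × 0.32 = 23.68
Sum = 82.685
82.685 is ≥ 64 and < 84 → Proficient

Proficient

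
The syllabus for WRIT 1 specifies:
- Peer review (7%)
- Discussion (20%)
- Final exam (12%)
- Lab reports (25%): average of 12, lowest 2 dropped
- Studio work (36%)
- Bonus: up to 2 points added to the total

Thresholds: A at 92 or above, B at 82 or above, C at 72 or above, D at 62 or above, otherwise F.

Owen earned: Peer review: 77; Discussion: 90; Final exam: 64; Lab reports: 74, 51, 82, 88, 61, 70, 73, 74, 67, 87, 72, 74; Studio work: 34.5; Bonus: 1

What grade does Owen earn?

Lab reports: drop 51, 61 → average of remaining 10 = 761/10 = 76.1
Weighted total:
  Peer review 77 × 0.07 = 5.39
  Discussion 90 × 0.2 = 18
  Final exam 64 × 0.12 = 7.68
  Lab reports 76.1 × 0.25 = 19.025
  Studio work 34.5 × 0.36 = 12.42
Sum = 62.515
Bonus: 62.515 + 1 = 63.515
63.515 is ≥ 62 and < 72 → D

D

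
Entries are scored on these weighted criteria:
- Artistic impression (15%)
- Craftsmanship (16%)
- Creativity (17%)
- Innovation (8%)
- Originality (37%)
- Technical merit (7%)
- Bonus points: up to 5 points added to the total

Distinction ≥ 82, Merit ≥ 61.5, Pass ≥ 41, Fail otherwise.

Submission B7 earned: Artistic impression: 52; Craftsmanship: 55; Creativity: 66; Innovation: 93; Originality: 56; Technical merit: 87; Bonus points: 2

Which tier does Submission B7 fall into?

Weighted total:
  Artistic impression 52 × 0.15 = 7.8
  Craftsmanship 55 × 0.16 = 8.8
  Creativity 66 × 0.17 = 11.22
  Innovation 93 × 0.08 = 7.44
  Originality 56 × 0.37 = 20.72
  Technical merit 87 × 0.07 = 6.09
Sum = 62.07
Bonus points: 62.07 + 2 = 64.07
64.07 is ≥ 61.5 and < 82 → Merit

Merit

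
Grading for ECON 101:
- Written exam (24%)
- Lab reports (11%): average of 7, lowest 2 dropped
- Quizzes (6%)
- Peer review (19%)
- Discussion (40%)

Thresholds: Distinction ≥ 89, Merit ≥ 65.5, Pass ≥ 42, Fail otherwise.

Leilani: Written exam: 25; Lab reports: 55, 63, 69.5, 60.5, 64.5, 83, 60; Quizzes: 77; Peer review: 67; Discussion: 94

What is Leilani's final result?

Merit

Lab reports: drop 55, 60 → average of remaining 5 = 340.5/5 = 68.1
Weighted total:
  Written exam 25 × 0.24 = 6
  Lab reports 68.1 × 0.11 = 7.491
  Quizzes 77 × 0.06 = 4.62
  Peer review 67 × 0.19 = 12.73
  Discussion 94 × 0.4 = 37.6
Sum = 68.441
68.441 is ≥ 65.5 and < 89 → Merit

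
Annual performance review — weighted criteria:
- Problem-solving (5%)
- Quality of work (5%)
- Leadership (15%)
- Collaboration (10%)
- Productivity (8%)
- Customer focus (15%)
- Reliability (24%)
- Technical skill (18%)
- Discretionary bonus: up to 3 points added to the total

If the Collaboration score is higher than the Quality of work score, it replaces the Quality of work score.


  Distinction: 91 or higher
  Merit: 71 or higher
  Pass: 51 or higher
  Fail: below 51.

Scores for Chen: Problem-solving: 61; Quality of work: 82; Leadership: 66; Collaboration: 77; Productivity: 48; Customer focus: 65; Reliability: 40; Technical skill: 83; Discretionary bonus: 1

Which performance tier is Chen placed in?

Pass

Collaboration (77) ≤ Quality of work (82), so Quality of work stays at 82.
Weighted total:
  Problem-solving 61 × 0.05 = 3.05
  Quality of work 82 × 0.05 = 4.1
  Leadership 66 × 0.15 = 9.9
  Collaboration 77 × 0.1 = 7.7
  Productivity 48 × 0.08 = 3.84
  Customer focus 65 × 0.15 = 9.75
  Reliability 40 × 0.24 = 9.6
  Technical skill 83 × 0.18 = 14.94
Sum = 62.88
Discretionary bonus: 62.88 + 1 = 63.88
63.88 is ≥ 51 and < 71 → Pass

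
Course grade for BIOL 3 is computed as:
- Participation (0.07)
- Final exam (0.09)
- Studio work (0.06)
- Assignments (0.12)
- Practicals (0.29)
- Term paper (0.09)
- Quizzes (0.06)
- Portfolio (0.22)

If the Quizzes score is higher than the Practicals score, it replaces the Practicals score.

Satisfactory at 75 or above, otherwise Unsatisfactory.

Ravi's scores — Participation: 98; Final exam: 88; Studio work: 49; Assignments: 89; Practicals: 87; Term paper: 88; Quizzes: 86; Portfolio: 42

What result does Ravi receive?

Quizzes (86) ≤ Practicals (87), so Practicals stays at 87.
Weighted total:
  Participation 98 × 0.07 = 6.86
  Final exam 88 × 0.09 = 7.92
  Studio work 49 × 0.06 = 2.94
  Assignments 89 × 0.12 = 10.68
  Practicals 87 × 0.29 = 25.23
  Term paper 88 × 0.09 = 7.92
  Quizzes 86 × 0.06 = 5.16
  Portfolio 42 × 0.22 = 9.24
Sum = 75.95
75.95 ≥ 75 → Satisfactory

Satisfactory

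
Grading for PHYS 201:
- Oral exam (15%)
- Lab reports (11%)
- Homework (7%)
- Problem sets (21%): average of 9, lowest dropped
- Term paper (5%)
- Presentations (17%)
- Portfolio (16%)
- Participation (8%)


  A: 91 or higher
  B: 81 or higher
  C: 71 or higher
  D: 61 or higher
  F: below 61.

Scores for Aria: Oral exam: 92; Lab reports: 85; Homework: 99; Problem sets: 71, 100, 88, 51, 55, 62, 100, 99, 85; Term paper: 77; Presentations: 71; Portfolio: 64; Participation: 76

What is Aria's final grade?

C

Problem sets: drop 51 → average of remaining 8 = 660/8 = 82.5
Weighted total:
  Oral exam 92 × 0.15 = 13.8
  Lab reports 85 × 0.11 = 9.35
  Homework 99 × 0.07 = 6.93
  Problem sets 82.5 × 0.21 = 17.325
  Term paper 77 × 0.05 = 3.85
  Presentations 71 × 0.17 = 12.07
  Portfolio 64 × 0.16 = 10.24
  Participation 76 × 0.08 = 6.08
Sum = 79.645
79.645 is ≥ 71 and < 81 → C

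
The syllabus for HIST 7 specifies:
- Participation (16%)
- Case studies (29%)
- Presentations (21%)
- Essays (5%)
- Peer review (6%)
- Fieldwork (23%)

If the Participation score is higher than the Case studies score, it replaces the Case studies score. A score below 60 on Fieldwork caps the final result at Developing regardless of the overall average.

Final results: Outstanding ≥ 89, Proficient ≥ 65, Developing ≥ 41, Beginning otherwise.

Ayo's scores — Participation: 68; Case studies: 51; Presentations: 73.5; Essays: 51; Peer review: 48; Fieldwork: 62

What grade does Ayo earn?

Participation (68) > Case studies (51), so Case studies counts as 68.
Fieldwork score 62 ≥ 60: minimum met.
Weighted total:
  Participation 68 × 0.16 = 10.88
  Case studies 68 × 0.29 = 19.72
  Presentations 73.5 × 0.21 = 15.435
  Essays 51 × 0.05 = 2.55
  Peer review 48 × 0.06 = 2.88
  Fieldwork 62 × 0.23 = 14.26
Sum = 65.725
65.725 is ≥ 65 and < 89 → Proficient

Proficient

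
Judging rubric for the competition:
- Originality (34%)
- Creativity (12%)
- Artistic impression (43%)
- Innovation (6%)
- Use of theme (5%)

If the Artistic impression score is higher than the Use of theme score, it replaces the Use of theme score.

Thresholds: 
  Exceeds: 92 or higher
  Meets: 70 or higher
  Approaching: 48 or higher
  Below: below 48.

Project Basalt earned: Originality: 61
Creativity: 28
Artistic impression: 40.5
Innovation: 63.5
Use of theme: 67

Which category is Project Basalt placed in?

Approaching

Artistic impression (40.5) ≤ Use of theme (67), so Use of theme stays at 67.
Weighted total:
  Originality 61 × 0.34 = 20.74
  Creativity 28 × 0.12 = 3.36
  Artistic impression 40.5 × 0.43 = 17.415
  Innovation 63.5 × 0.06 = 3.81
  Use of theme 67 × 0.05 = 3.35
Sum = 48.675
48.675 is ≥ 48 and < 70 → Approaching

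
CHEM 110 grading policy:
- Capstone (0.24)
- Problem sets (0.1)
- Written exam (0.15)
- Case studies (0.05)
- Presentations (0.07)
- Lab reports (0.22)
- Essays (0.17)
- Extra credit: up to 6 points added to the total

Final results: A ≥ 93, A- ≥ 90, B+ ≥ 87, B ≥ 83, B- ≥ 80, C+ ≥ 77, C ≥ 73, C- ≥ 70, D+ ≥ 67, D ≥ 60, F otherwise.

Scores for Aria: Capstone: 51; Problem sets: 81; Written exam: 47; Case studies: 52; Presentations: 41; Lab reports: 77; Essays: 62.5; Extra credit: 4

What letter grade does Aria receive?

D

Weighted total:
  Capstone 51 × 0.24 = 12.24
  Problem sets 81 × 0.1 = 8.1
  Written exam 47 × 0.15 = 7.05
  Case studies 52 × 0.05 = 2.6
  Presentations 41 × 0.07 = 2.87
  Lab reports 77 × 0.22 = 16.94
  Essays 62.5 × 0.17 = 10.625
Sum = 60.425
Extra credit: 60.425 + 4 = 64.425
64.425 is ≥ 60 and < 67 → D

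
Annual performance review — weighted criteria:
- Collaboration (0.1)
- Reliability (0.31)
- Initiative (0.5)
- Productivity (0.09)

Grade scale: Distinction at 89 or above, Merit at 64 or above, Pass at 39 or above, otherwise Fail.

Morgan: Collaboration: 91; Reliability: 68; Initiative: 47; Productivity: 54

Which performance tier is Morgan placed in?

Weighted total:
  Collaboration 91 × 0.1 = 9.1
  Reliability 68 × 0.31 = 21.08
  Initiative 47 × 0.5 = 23.5
  Productivity 54 × 0.09 = 4.86
Sum = 58.54
58.54 is ≥ 39 and < 64 → Pass

Pass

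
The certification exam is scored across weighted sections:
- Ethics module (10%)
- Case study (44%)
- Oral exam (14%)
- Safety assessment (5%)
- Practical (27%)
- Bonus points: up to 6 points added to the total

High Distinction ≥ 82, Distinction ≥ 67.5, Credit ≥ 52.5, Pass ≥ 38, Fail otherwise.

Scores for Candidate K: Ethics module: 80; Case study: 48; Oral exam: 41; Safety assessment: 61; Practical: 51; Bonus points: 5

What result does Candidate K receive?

Credit

Weighted total:
  Ethics module 80 × 0.1 = 8
  Case study 48 × 0.44 = 21.12
  Oral exam 41 × 0.14 = 5.74
  Safety assessment 61 × 0.05 = 3.05
  Practical 51 × 0.27 = 13.77
Sum = 51.68
Bonus points: 51.68 + 5 = 56.68
56.68 is ≥ 52.5 and < 67.5 → Credit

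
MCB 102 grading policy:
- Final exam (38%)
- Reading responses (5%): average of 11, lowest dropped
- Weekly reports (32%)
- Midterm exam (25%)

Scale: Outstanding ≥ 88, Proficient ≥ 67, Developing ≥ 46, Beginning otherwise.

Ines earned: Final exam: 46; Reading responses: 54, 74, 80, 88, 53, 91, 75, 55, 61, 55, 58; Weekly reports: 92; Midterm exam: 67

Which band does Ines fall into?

Proficient

Reading responses: drop 53 → average of remaining 10 = 691/10 = 69.1
Weighted total:
  Final exam 46 × 0.38 = 17.48
  Reading responses 69.1 × 0.05 = 3.455
  Weekly reports 92 × 0.32 = 29.44
  Midterm exam 67 × 0.25 = 16.75
Sum = 67.125
67.125 is ≥ 67 and < 88 → Proficient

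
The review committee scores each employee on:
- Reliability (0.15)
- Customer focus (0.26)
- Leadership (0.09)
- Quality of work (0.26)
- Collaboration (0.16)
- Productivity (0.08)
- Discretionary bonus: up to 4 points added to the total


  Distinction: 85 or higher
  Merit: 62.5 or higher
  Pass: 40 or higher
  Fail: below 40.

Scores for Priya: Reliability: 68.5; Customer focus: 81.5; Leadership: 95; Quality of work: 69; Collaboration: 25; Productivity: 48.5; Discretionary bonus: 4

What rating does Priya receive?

Weighted total:
  Reliability 68.5 × 0.15 = 10.275
  Customer focus 81.5 × 0.26 = 21.19
  Leadership 95 × 0.09 = 8.55
  Quality of work 69 × 0.26 = 17.94
  Collaboration 25 × 0.16 = 4
  Productivity 48.5 × 0.08 = 3.88
Sum = 65.835
Discretionary bonus: 65.835 + 4 = 69.835
69.835 is ≥ 62.5 and < 85 → Merit

Merit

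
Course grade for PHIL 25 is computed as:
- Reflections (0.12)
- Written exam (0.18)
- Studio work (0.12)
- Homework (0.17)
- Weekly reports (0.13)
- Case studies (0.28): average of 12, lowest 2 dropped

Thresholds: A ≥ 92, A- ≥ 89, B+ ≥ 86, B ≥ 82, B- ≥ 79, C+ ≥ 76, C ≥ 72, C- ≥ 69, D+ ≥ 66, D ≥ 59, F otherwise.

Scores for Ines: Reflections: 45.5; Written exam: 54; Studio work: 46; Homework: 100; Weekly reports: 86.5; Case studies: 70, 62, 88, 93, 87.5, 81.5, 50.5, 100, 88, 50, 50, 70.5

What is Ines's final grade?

Case studies: drop 50, 50 → average of remaining 10 = 791/10 = 79.1
Weighted total:
  Reflections 45.5 × 0.12 = 5.46
  Written exam 54 × 0.18 = 9.72
  Studio work 46 × 0.12 = 5.52
  Homework 100 × 0.17 = 17
  Weekly reports 86.5 × 0.13 = 11.245
  Case studies 79.1 × 0.28 = 22.148
Sum = 71.093
71.093 is ≥ 69 and < 72 → C-

C-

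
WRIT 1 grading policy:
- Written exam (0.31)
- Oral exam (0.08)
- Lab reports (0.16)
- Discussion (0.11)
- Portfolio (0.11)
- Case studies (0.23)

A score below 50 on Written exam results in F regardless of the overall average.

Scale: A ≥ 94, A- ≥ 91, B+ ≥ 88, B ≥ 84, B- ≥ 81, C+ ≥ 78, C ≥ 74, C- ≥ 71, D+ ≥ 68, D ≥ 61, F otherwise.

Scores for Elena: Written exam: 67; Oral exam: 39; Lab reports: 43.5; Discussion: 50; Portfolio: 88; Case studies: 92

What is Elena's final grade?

Written exam score 67 ≥ 50: minimum met.
Weighted total:
  Written exam 67 × 0.31 = 20.77
  Oral exam 39 × 0.08 = 3.12
  Lab reports 43.5 × 0.16 = 6.96
  Discussion 50 × 0.11 = 5.5
  Portfolio 88 × 0.11 = 9.68
  Case studies 92 × 0.23 = 21.16
Sum = 67.19
67.19 is ≥ 61 and < 68 → D

D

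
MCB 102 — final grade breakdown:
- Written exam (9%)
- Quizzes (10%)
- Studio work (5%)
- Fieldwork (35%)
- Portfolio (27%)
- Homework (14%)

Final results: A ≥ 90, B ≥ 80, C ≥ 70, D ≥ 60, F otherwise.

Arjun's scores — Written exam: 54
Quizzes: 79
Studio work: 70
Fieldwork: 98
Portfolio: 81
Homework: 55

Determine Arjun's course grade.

B

Weighted total:
  Written exam 54 × 0.09 = 4.86
  Quizzes 79 × 0.1 = 7.9
  Studio work 70 × 0.05 = 3.5
  Fieldwork 98 × 0.35 = 34.3
  Portfolio 81 × 0.27 = 21.87
  Homework 55 × 0.14 = 7.7
Sum = 80.13
80.13 is ≥ 80 and < 90 → B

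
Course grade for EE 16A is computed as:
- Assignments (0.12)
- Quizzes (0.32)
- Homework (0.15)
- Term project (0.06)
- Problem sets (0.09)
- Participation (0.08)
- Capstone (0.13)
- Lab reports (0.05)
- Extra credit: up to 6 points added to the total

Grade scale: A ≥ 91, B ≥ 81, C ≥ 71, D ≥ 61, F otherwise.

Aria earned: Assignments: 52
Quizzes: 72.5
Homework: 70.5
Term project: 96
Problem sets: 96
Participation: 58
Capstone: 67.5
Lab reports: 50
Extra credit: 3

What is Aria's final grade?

C

Weighted total:
  Assignments 52 × 0.12 = 6.24
  Quizzes 72.5 × 0.32 = 23.2
  Homework 70.5 × 0.15 = 10.575
  Term project 96 × 0.06 = 5.76
  Problem sets 96 × 0.09 = 8.64
  Participation 58 × 0.08 = 4.64
  Capstone 67.5 × 0.13 = 8.775
  Lab reports 50 × 0.05 = 2.5
Sum = 70.33
Extra credit: 70.33 + 3 = 73.33
73.33 is ≥ 71 and < 81 → C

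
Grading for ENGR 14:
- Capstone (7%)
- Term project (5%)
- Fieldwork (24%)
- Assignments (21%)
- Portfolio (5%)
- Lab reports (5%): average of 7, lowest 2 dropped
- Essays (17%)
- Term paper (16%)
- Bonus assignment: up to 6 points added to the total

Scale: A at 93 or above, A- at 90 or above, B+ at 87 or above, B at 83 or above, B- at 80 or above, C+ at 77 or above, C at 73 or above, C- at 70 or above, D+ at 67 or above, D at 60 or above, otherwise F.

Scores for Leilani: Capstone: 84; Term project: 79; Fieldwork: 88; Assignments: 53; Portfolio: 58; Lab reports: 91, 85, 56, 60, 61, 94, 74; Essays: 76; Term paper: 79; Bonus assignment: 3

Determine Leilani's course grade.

C+

Lab reports: drop 56, 60 → average of remaining 5 = 405/5 = 81
Weighted total:
  Capstone 84 × 0.07 = 5.88
  Term project 79 × 0.05 = 3.95
  Fieldwork 88 × 0.24 = 21.12
  Assignments 53 × 0.21 = 11.13
  Portfolio 58 × 0.05 = 2.9
  Lab reports 81 × 0.05 = 4.05
  Essays 76 × 0.17 = 12.92
  Term paper 79 × 0.16 = 12.64
Sum = 74.59
Bonus assignment: 74.59 + 3 = 77.59
77.59 is ≥ 77 and < 80 → C+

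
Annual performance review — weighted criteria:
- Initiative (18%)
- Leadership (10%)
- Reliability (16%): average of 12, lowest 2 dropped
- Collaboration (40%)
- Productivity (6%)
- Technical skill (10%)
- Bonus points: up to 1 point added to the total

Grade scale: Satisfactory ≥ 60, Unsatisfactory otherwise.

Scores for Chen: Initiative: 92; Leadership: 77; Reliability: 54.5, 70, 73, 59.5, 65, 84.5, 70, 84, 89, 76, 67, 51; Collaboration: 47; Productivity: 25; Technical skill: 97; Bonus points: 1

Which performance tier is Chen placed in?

Reliability: drop 51, 54.5 → average of remaining 10 = 738/10 = 73.8
Weighted total:
  Initiative 92 × 0.18 = 16.56
  Leadership 77 × 0.1 = 7.7
  Reliability 73.8 × 0.16 = 11.808
  Collaboration 47 × 0.4 = 18.8
  Productivity 25 × 0.06 = 1.5
  Technical skill 97 × 0.1 = 9.7
Sum = 66.068
Bonus points: 66.068 + 1 = 67.068
67.068 ≥ 60 → Satisfactory

Satisfactory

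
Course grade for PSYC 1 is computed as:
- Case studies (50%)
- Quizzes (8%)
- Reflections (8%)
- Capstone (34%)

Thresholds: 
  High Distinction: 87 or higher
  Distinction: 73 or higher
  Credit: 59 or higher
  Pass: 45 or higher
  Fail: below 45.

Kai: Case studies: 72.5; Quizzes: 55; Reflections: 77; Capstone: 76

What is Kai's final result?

Weighted total:
  Case studies 72.5 × 0.5 = 36.25
  Quizzes 55 × 0.08 = 4.4
  Reflections 77 × 0.08 = 6.16
  Capstone 76 × 0.34 = 25.84
Sum = 72.65
72.65 is ≥ 59 and < 73 → Credit

Credit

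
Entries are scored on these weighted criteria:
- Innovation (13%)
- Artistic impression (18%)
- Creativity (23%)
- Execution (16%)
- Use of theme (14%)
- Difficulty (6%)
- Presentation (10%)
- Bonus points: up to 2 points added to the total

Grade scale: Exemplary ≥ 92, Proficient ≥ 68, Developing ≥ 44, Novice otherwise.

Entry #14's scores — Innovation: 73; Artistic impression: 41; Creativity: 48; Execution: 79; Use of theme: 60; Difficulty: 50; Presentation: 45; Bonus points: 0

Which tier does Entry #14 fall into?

Weighted total:
  Innovation 73 × 0.13 = 9.49
  Artistic impression 41 × 0.18 = 7.38
  Creativity 48 × 0.23 = 11.04
  Execution 79 × 0.16 = 12.64
  Use of theme 60 × 0.14 = 8.4
  Difficulty 50 × 0.06 = 3
  Presentation 45 × 0.1 = 4.5
Sum = 56.45
Bonus points: 56.45 + 0 = 56.45
56.45 is ≥ 44 and < 68 → Developing

Developing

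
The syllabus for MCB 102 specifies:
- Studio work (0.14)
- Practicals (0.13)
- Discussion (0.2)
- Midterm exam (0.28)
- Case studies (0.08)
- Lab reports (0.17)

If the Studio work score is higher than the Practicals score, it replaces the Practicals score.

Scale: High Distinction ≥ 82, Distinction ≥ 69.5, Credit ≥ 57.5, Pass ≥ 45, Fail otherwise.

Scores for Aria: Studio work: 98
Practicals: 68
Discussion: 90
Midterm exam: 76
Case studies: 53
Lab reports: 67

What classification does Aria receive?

Distinction

Studio work (98) > Practicals (68), so Practicals counts as 98.
Weighted total:
  Studio work 98 × 0.14 = 13.72
  Practicals 98 × 0.13 = 12.74
  Discussion 90 × 0.2 = 18
  Midterm exam 76 × 0.28 = 21.28
  Case studies 53 × 0.08 = 4.24
  Lab reports 67 × 0.17 = 11.39
Sum = 81.37
81.37 is ≥ 69.5 and < 82 → Distinction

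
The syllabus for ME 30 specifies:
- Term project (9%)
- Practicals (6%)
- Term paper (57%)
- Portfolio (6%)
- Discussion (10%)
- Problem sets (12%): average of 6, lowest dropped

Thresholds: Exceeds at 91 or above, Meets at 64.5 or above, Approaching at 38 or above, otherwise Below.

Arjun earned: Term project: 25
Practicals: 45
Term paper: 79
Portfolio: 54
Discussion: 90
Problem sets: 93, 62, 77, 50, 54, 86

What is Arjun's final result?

Problem sets: drop 50 → average of remaining 5 = 372/5 = 74.4
Weighted total:
  Term project 25 × 0.09 = 2.25
  Practicals 45 × 0.06 = 2.7
  Term paper 79 × 0.57 = 45.03
  Portfolio 54 × 0.06 = 3.24
  Discussion 90 × 0.1 = 9
  Problem sets 74.4 × 0.12 = 8.928
Sum = 71.148
71.148 is ≥ 64.5 and < 91 → Meets

Meets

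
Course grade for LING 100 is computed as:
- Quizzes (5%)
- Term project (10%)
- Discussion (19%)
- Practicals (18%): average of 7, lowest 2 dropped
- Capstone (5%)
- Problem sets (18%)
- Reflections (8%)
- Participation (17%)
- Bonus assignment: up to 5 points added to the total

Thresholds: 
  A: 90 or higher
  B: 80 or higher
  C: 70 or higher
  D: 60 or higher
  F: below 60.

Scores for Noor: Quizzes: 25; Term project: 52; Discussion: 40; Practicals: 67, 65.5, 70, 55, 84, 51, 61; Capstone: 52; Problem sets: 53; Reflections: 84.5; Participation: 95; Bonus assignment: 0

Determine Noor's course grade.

Practicals: drop 51, 55 → average of remaining 5 = 347.5/5 = 69.5
Weighted total:
  Quizzes 25 × 0.05 = 1.25
  Term project 52 × 0.1 = 5.2
  Discussion 40 × 0.19 = 7.6
  Practicals 69.5 × 0.18 = 12.51
  Capstone 52 × 0.05 = 2.6
  Problem sets 53 × 0.18 = 9.54
  Reflections 84.5 × 0.08 = 6.76
  Participation 95 × 0.17 = 16.15
Sum = 61.61
Bonus assignment: 61.61 + 0 = 61.61
61.61 is ≥ 60 and < 70 → D

D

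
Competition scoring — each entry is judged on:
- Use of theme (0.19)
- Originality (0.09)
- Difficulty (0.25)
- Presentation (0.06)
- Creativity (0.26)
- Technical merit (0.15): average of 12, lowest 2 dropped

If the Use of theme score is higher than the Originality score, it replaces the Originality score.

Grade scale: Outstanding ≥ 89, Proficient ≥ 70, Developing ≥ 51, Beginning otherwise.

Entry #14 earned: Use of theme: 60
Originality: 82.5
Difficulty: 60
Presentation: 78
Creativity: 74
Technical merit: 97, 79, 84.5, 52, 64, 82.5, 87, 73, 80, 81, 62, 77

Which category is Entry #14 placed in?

Technical merit: drop 52, 62 → average of remaining 10 = 805/10 = 80.5
Use of theme (60) ≤ Originality (82.5), so Originality stays at 82.5.
Weighted total:
  Use of theme 60 × 0.19 = 11.4
  Originality 82.5 × 0.09 = 7.425
  Difficulty 60 × 0.25 = 15
  Presentation 78 × 0.06 = 4.68
  Creativity 74 × 0.26 = 19.24
  Technical merit 80.5 × 0.15 = 12.075
Sum = 69.82
69.82 is ≥ 51 and < 70 → Developing

Developing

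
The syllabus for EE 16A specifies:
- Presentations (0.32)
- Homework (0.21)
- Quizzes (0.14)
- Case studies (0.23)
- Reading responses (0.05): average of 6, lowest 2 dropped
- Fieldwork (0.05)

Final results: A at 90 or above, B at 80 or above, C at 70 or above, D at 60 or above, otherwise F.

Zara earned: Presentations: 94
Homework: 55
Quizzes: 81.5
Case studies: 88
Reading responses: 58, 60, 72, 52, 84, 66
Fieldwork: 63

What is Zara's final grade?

C

Reading responses: drop 52, 58 → average of remaining 4 = 282/4 = 70.5
Weighted total:
  Presentations 94 × 0.32 = 30.08
  Homework 55 × 0.21 = 11.55
  Quizzes 81.5 × 0.14 = 11.41
  Case studies 88 × 0.23 = 20.24
  Reading responses 70.5 × 0.05 = 3.525
  Fieldwork 63 × 0.05 = 3.15
Sum = 79.955
79.955 is ≥ 70 and < 80 → C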